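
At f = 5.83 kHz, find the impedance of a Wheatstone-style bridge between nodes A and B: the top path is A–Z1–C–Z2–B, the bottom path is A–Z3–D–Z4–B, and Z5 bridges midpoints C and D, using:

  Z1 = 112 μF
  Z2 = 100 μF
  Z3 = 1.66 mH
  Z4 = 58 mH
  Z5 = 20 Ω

Step 1 — Angular frequency: ω = 2π·f = 2π·5830 = 3.663e+04 rad/s.
Step 2 — Component impedances:
  Z1: Z = 1/(jωC) = -j/(ω·C) = 0 - j0.2437 Ω
  Z2: Z = 1/(jωC) = -j/(ω·C) = 0 - j0.273 Ω
  Z3: Z = jωL = j·3.663e+04·0.00166 = 0 + j60.81 Ω
  Z4: Z = jωL = j·3.663e+04·0.058 = 0 + j2125 Ω
  Z5: Z = R = 20 Ω
Step 3 — Bridge requires nodal analysis (the Z5 bridge couples midpoints C and D, so the two paths cannot be reduced to a simple series/parallel combination). Setting node B to ground and injecting 1 A at node A, the 3-node admittance system at A, C, D solves to V_A = Z_AB = 0.0002722 - j0.5177 Ω = 0.5177∠-90.0° Ω.

Z = 0.0002722 - j0.5177 Ω = 0.5177∠-90.0° Ω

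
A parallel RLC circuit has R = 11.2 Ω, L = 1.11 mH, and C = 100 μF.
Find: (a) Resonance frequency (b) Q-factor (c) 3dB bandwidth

Step 1 — Resonance: ω₀ = 1/√(LC) = 1/√(0.00111·0.0001) = 3002 rad/s.
Step 2 — f₀ = ω₀/(2π) = 477.7 Hz.
Step 3 — Parallel Q: Q = R/(ω₀L) = 11.2/(3002·0.00111) = 3.362.
Step 4 — Bandwidth: Δω = ω₀/Q = 892.9 rad/s; BW = Δω/(2π) = 142.1 Hz.

(a) f₀ = 477.7 Hz  (b) Q = 3.362  (c) BW = 142.1 Hz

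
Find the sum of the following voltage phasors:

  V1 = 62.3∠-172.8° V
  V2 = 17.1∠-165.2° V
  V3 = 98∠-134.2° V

Step 1 — Convert each phasor to rectangular form:
  V1 = 62.3·(cos(-172.8°) + j·sin(-172.8°)) = -61.81 - j7.808 V
  V2 = 17.1·(cos(-165.2°) + j·sin(-165.2°)) = -16.53 - j4.368 V
  V3 = 98·(cos(-134.2°) + j·sin(-134.2°)) = -68.32 - j70.26 V
Step 2 — Sum components: V_total = -146.7 - j82.43 V.
Step 3 — Convert to polar: |V_total| = 168.2 V, ∠V_total = -150.7°.

V_total = 168.2∠-150.7° V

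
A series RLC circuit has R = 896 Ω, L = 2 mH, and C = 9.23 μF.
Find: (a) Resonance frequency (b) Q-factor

Step 1 — Resonance condition Im(Z)=0 gives ω₀ = 1/√(LC).
Step 2 — ω₀ = 1/√(0.002·9.23e-06) = 7360 rad/s.
Step 3 — f₀ = ω₀/(2π) = 1171 Hz.
Step 4 — Series Q: Q = ω₀L/R = 7360·0.002/896 = 0.01643.

(a) f₀ = 1171 Hz  (b) Q = 0.01643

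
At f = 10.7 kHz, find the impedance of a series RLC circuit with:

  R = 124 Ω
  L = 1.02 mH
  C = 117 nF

Step 1 — Angular frequency: ω = 2π·f = 2π·1.07e+04 = 6.723e+04 rad/s.
Step 2 — Component impedances:
  R: Z = R = 124 Ω
  L: Z = jωL = j·6.723e+04·0.00102 = 0 + j68.57 Ω
  C: Z = 1/(jωC) = -j/(ω·C) = 0 - j127.1 Ω
Step 3 — Series combination: Z_total = R + L + C = 124 - j58.56 Ω = 137.1∠-25.3° Ω.

Z = 124 - j58.56 Ω = 137.1∠-25.3° Ω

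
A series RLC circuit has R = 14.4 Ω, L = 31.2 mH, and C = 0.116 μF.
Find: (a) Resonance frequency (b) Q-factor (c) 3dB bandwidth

Step 1 — Resonance condition Im(Z)=0 gives ω₀ = 1/√(LC).
Step 2 — ω₀ = 1/√(0.0312·1.16e-07) = 1.662e+04 rad/s.
Step 3 — f₀ = ω₀/(2π) = 2646 Hz.
Step 4 — Series Q: Q = ω₀L/R = 1.662e+04·0.0312/14.4 = 36.02.
Step 5 — 3dB bandwidth: Δω = ω₀/Q = 461.5 rad/s; BW = Δω/(2π) = 73.46 Hz.

(a) f₀ = 2646 Hz  (b) Q = 36.02  (c) BW = 73.46 Hz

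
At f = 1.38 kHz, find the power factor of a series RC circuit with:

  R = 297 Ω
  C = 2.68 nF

Step 1 — Angular frequency: ω = 2π·f = 2π·1380 = 8671 rad/s.
Step 2 — Component impedances:
  R: Z = R = 297 Ω
  C: Z = 1/(jωC) = -j/(ω·C) = 0 - j4.303e+04 Ω
Step 3 — Series combination: Z_total = R + C = 297 - j4.303e+04 Ω = 4.303e+04∠-89.6° Ω.
Step 4 — Power factor: PF = cos(φ) = Re(Z)/|Z| = 297/43034.5 = 0.006901.
Step 5 — Type: Im(Z) = -4.303e+04 ⇒ leading (phase φ = -89.6°).

PF = 0.006901 (leading, φ = -89.6°)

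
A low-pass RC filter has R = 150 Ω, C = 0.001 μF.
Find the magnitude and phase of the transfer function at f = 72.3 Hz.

Step 1 — Angular frequency: ω = 2π·72.3 = 454.3 rad/s.
Step 2 — Transfer function: H(jω) = 1/(1 + jωRC).
Step 3 — Denominator: 1 + jωRC = 1 + j·454.3·150·1e-09 = 1 + j6.814e-05.
Step 4 — H = 1 - j6.814e-05.
Step 5 — Magnitude: |H| = 1 (-0.0 dB); phase: φ = -0.0°.

|H| = 1 (-0.0 dB), φ = -0.0°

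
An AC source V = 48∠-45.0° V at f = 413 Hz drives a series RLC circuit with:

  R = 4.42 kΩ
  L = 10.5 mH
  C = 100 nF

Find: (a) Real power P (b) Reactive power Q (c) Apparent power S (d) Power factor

Step 1 — Angular frequency: ω = 2π·f = 2π·413 = 2595 rad/s.
Step 2 — Component impedances:
  R: Z = R = 4420 Ω
  L: Z = jωL = j·2595·0.0105 = 0 + j27.25 Ω
  C: Z = 1/(jωC) = -j/(ω·C) = 0 - j3854 Ω
Step 3 — Series combination: Z_total = R + L + C = 4420 - j3826 Ω = 5846∠-40.9° Ω.
Step 4 — Source phasor: V = 48∠-45.0° V = 33.94 - j33.94 V.
Step 5 — Current: I = V / Z = 0.008189 - j0.0005895 A = 0.008211∠-4.1° A.
Step 6 — Complex power: S = V·I* = 0.298 - j0.2579 VA.
Step 7 — Real power: P = Re(S) = 0.298 W.
Step 8 — Reactive power: Q = Im(S) = -0.2579 VAR.
Step 9 — Apparent power: |S| = 0.3941 VA.
Step 10 — Power factor: PF = P/|S| = 0.7561 (leading).

(a) P = 0.298 W  (b) Q = -0.2579 VAR  (c) S = 0.3941 VA  (d) PF = 0.7561 (leading)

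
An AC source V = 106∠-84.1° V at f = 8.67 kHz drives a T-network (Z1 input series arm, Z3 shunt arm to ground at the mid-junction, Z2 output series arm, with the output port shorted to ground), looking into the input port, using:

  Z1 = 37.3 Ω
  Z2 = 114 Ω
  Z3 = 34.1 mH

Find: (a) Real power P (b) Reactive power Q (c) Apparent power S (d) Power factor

Step 1 — Angular frequency: ω = 2π·f = 2π·8670 = 5.448e+04 rad/s.
Step 2 — Component impedances:
  Z1: Z = R = 37.3 Ω
  Z2: Z = R = 114 Ω
  Z3: Z = jωL = j·5.448e+04·0.0341 = 0 + j1858 Ω
Step 3 — With the output port shorted to ground, the output series arm Z2 runs from the junction to ground; the shunt arm Z3 also runs from the junction to ground. They appear in parallel: Z3 || Z2 = 113.6 + j6.97 Ω.
Step 4 — Series with input arm Z1: Z_in = Z1 + (Z3 || Z2) = 150.9 + j6.97 Ω = 151∠2.6° Ω.
Step 5 — Source phasor: V = 106∠-84.1° V = 10.9 - j105.4 V.
Step 6 — Current: I = V / Z = 0.03985 - j0.7007 A = 0.7018∠-86.7° A.
Step 7 — Complex power: S = V·I* = 74.31 + j3.433 VA.
Step 8 — Real power: P = Re(S) = 74.31 W.
Step 9 — Reactive power: Q = Im(S) = 3.433 VAR.
Step 10 — Apparent power: |S| = 74.39 VA.
Step 11 — Power factor: PF = P/|S| = 0.9989 (lagging).

(a) P = 74.31 W  (b) Q = 3.433 VAR  (c) S = 74.39 VA  (d) PF = 0.9989 (lagging)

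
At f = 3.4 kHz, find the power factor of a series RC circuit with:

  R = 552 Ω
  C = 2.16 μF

Step 1 — Angular frequency: ω = 2π·f = 2π·3400 = 2.136e+04 rad/s.
Step 2 — Component impedances:
  R: Z = R = 552 Ω
  C: Z = 1/(jωC) = -j/(ω·C) = 0 - j21.67 Ω
Step 3 — Series combination: Z_total = R + C = 552 - j21.67 Ω = 552.4∠-2.2° Ω.
Step 4 — Power factor: PF = cos(φ) = Re(Z)/|Z| = 552/552.43 = 0.9992.
Step 5 — Type: Im(Z) = -21.67 ⇒ leading (phase φ = -2.2°).

PF = 0.9992 (leading, φ = -2.2°)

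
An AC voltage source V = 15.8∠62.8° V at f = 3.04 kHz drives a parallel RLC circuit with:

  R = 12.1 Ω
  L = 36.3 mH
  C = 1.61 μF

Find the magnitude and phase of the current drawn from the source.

Step 1 — Angular frequency: ω = 2π·f = 2π·3040 = 1.91e+04 rad/s.
Step 2 — Component impedances:
  R: Z = R = 12.1 Ω
  L: Z = jωL = j·1.91e+04·0.0363 = 0 + j693.4 Ω
  C: Z = 1/(jωC) = -j/(ω·C) = 0 - j32.52 Ω
Step 3 — Parallel combination: 1/Z_total = 1/R + 1/L + 1/C; Z_total = 10.75 - j3.812 Ω = 11.4∠-19.5° Ω.
Step 4 — Source phasor: V = 15.8∠62.8° V = 7.222 + j14.05 V.
Step 5 — Ohm's law: I = V / Z_total = (7.222 + j14.05) / (10.75 - j3.812) = 0.185 + j1.373 A.
Step 6 — Convert to polar: |I| = 1.385 A, ∠I = 82.3°.

I = 1.385∠82.3° A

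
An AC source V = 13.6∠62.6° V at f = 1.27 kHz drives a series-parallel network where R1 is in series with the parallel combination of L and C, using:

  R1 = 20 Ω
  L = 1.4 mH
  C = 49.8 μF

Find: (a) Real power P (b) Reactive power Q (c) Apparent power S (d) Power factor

Step 1 — Angular frequency: ω = 2π·f = 2π·1270 = 7980 rad/s.
Step 2 — Component impedances:
  R1: Z = R = 20 Ω
  L: Z = jωL = j·7980·0.0014 = 0 + j11.17 Ω
  C: Z = 1/(jωC) = -j/(ω·C) = 0 - j2.516 Ω
Step 3 — Parallel branch: L || C = 1/(1/L + 1/C) = 0 - j3.248 Ω.
Step 4 — Series with R1: Z_total = R1 + (L || C) = 20 - j3.248 Ω = 20.26∠-9.2° Ω.
Step 5 — Source phasor: V = 13.6∠62.6° V = 6.259 + j12.07 V.
Step 6 — Current: I = V / Z = 0.2094 + j0.6377 A = 0.6712∠71.8° A.
Step 7 — Complex power: S = V·I* = 9.01 - j1.463 VA.
Step 8 — Real power: P = Re(S) = 9.01 W.
Step 9 — Reactive power: Q = Im(S) = -1.463 VAR.
Step 10 — Apparent power: |S| = 9.128 VA.
Step 11 — Power factor: PF = P/|S| = 0.9871 (leading).

(a) P = 9.01 W  (b) Q = -1.463 VAR  (c) S = 9.128 VA  (d) PF = 0.9871 (leading)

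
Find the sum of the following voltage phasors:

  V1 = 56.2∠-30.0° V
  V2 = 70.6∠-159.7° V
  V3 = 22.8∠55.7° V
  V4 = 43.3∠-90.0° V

Step 1 — Convert each phasor to rectangular form:
  V1 = 56.2·(cos(-30.0°) + j·sin(-30.0°)) = 48.67 - j28.1 V
  V2 = 70.6·(cos(-159.7°) + j·sin(-159.7°)) = -66.21 - j24.49 V
  V3 = 22.8·(cos(55.7°) + j·sin(55.7°)) = 12.85 + j18.84 V
  V4 = 43.3·(cos(-90.0°) + j·sin(-90.0°)) = 0 - j43.3 V
Step 2 — Sum components: V_total = -4.696 - j77.06 V.
Step 3 — Convert to polar: |V_total| = 77.2 V, ∠V_total = -93.5°.

V_total = 77.2∠-93.5° V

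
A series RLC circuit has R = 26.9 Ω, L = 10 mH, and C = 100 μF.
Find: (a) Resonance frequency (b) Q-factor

Step 1 — Resonance condition Im(Z)=0 gives ω₀ = 1/√(LC).
Step 2 — ω₀ = 1/√(0.01·0.0001) = 1000 rad/s.
Step 3 — f₀ = ω₀/(2π) = 159.2 Hz.
Step 4 — Series Q: Q = ω₀L/R = 1000·0.01/26.9 = 0.3717.

(a) f₀ = 159.2 Hz  (b) Q = 0.3717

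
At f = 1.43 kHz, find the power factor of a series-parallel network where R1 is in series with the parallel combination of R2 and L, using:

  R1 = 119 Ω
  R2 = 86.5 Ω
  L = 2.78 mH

Step 1 — Angular frequency: ω = 2π·f = 2π·1430 = 8985 rad/s.
Step 2 — Component impedances:
  R1: Z = R = 119 Ω
  R2: Z = R = 86.5 Ω
  L: Z = jωL = j·8985·0.00278 = 0 + j24.98 Ω
Step 3 — Parallel branch: R2 || L = 1/(1/R2 + 1/L) = 6.658 + j23.06 Ω.
Step 4 — Series with R1: Z_total = R1 + (R2 || L) = 125.7 + j23.06 Ω = 127.8∠10.4° Ω.
Step 5 — Power factor: PF = cos(φ) = Re(Z)/|Z| = 125.7/127.8 = 0.9836.
Step 6 — Type: Im(Z) = 23.06 ⇒ lagging (phase φ = 10.4°).

PF = 0.9836 (lagging, φ = 10.4°)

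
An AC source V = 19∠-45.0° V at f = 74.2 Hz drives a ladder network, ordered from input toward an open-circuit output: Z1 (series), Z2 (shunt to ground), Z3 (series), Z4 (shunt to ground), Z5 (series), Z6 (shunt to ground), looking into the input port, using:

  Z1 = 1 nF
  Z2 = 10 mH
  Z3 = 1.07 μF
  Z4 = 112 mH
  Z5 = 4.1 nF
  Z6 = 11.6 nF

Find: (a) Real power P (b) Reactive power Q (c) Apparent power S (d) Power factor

Step 1 — Angular frequency: ω = 2π·f = 2π·74.2 = 466.2 rad/s.
Step 2 — Component impedances:
  Z1: Z = 1/(jωC) = -j/(ω·C) = 0 - j2.145e+06 Ω
  Z2: Z = jωL = j·466.2·0.01 = 0 + j4.662 Ω
  Z3: Z = 1/(jωC) = -j/(ω·C) = 0 - j2005 Ω
  Z4: Z = jωL = j·466.2·0.112 = 0 + j52.22 Ω
  Z5: Z = 1/(jωC) = -j/(ω·C) = 0 - j5.232e+05 Ω
  Z6: Z = 1/(jωC) = -j/(ω·C) = 0 - j1.849e+05 Ω
Step 3 — Ladder network (open output): work backward from the far end, alternating series and parallel combinations. Z_in = 0 - j2.145e+06 Ω = 2.145e+06∠-90.0° Ω.
Step 4 — Source phasor: V = 19∠-45.0° V = 13.44 - j13.44 V.
Step 5 — Current: I = V / Z = 6.264e-06 + j6.264e-06 A = 8.858e-06∠45.0° A.
Step 6 — Complex power: S = V·I* = 0 - j0.0001683 VA.
Step 7 — Real power: P = Re(S) = 0 W.
Step 8 — Reactive power: Q = Im(S) = -0.0001683 VAR.
Step 9 — Apparent power: |S| = 0.0001683 VA.
Step 10 — Power factor: PF = P/|S| = 0 (leading).

(a) P = 0 W  (b) Q = -0.0001683 VAR  (c) S = 0.0001683 VA  (d) PF = 0 (leading)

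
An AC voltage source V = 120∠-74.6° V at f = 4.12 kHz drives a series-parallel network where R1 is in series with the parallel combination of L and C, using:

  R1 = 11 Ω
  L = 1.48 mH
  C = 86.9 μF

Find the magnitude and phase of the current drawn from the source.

Step 1 — Angular frequency: ω = 2π·f = 2π·4120 = 2.589e+04 rad/s.
Step 2 — Component impedances:
  R1: Z = R = 11 Ω
  L: Z = jωL = j·2.589e+04·0.00148 = 0 + j38.31 Ω
  C: Z = 1/(jωC) = -j/(ω·C) = 0 - j0.4445 Ω
Step 3 — Parallel branch: L || C = 1/(1/L + 1/C) = 0 - j0.4498 Ω.
Step 4 — Series with R1: Z_total = R1 + (L || C) = 11 - j0.4498 Ω = 11.01∠-2.3° Ω.
Step 5 — Source phasor: V = 120∠-74.6° V = 31.87 - j115.7 V.
Step 6 — Ohm's law: I = V / Z_total = (31.87 - j115.7) / (11 - j0.4498) = 3.321 - j10.38 A.
Step 7 — Convert to polar: |I| = 10.9 A, ∠I = -72.3°.

I = 10.9∠-72.3° A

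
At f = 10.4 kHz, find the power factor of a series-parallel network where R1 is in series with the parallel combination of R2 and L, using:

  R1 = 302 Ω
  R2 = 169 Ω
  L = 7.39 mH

Step 1 — Angular frequency: ω = 2π·f = 2π·1.04e+04 = 6.535e+04 rad/s.
Step 2 — Component impedances:
  R1: Z = R = 302 Ω
  R2: Z = R = 169 Ω
  L: Z = jωL = j·6.535e+04·0.00739 = 0 + j482.9 Ω
Step 3 — Parallel branch: R2 || L = 1/(1/R2 + 1/L) = 150.6 + j52.69 Ω.
Step 4 — Series with R1: Z_total = R1 + (R2 || L) = 452.6 + j52.69 Ω = 455.6∠6.6° Ω.
Step 5 — Power factor: PF = cos(φ) = Re(Z)/|Z| = 452.56/455.62 = 0.9933.
Step 6 — Type: Im(Z) = 52.69 ⇒ lagging (phase φ = 6.6°).

PF = 0.9933 (lagging, φ = 6.6°)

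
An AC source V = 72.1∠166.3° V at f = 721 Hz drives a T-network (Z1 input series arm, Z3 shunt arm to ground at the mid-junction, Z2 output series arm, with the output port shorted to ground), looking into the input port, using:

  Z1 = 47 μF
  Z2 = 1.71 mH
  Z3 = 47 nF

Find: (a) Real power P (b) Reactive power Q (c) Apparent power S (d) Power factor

Step 1 — Angular frequency: ω = 2π·f = 2π·721 = 4530 rad/s.
Step 2 — Component impedances:
  Z1: Z = 1/(jωC) = -j/(ω·C) = 0 - j4.697 Ω
  Z2: Z = jωL = j·4530·0.00171 = 0 + j7.747 Ω
  Z3: Z = 1/(jωC) = -j/(ω·C) = 0 - j4697 Ω
Step 3 — With the output port shorted to ground, the output series arm Z2 runs from the junction to ground; the shunt arm Z3 also runs from the junction to ground. They appear in parallel: Z3 || Z2 = 0 + j7.759 Ω.
Step 4 — Series with input arm Z1: Z_in = Z1 + (Z3 || Z2) = 0 + j3.063 Ω = 3.063∠90.0° Ω.
Step 5 — Source phasor: V = 72.1∠166.3° V = -70.05 + j17.08 V.
Step 6 — Current: I = V / Z = 5.575 + j22.87 A = 23.54∠76.3° A.
Step 7 — Complex power: S = V·I* = 0 + j1697 VA.
Step 8 — Real power: P = Re(S) = 0 W.
Step 9 — Reactive power: Q = Im(S) = 1697 VAR.
Step 10 — Apparent power: |S| = 1697 VA.
Step 11 — Power factor: PF = P/|S| = 0 (lagging).

(a) P = 0 W  (b) Q = 1697 VAR  (c) S = 1697 VA  (d) PF = 0 (lagging)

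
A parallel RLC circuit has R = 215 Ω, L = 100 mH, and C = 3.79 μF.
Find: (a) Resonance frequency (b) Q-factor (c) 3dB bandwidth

Step 1 — Resonance: ω₀ = 1/√(LC) = 1/√(0.1·3.79e-06) = 1624 rad/s.
Step 2 — f₀ = ω₀/(2π) = 258.5 Hz.
Step 3 — Parallel Q: Q = R/(ω₀L) = 215/(1624·0.1) = 1.324.
Step 4 — Bandwidth: Δω = ω₀/Q = 1227 rad/s; BW = Δω/(2π) = 195.3 Hz.

(a) f₀ = 258.5 Hz  (b) Q = 1.324  (c) BW = 195.3 Hz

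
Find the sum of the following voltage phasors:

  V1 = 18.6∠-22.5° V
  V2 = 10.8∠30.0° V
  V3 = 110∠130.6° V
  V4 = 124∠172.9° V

Step 1 — Convert each phasor to rectangular form:
  V1 = 18.6·(cos(-22.5°) + j·sin(-22.5°)) = 17.18 - j7.118 V
  V2 = 10.8·(cos(30.0°) + j·sin(30.0°)) = 9.353 + j5.4 V
  V3 = 110·(cos(130.6°) + j·sin(130.6°)) = -71.59 + j83.52 V
  V4 = 124·(cos(172.9°) + j·sin(172.9°)) = -123 + j15.33 V
Step 2 — Sum components: V_total = -168.1 + j97.13 V.
Step 3 — Convert to polar: |V_total| = 194.1 V, ∠V_total = 150.0°.

V_total = 194.1∠150.0° V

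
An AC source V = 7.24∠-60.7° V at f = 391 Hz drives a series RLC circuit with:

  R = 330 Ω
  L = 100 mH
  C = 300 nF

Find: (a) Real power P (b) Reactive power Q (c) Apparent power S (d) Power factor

Step 1 — Angular frequency: ω = 2π·f = 2π·391 = 2457 rad/s.
Step 2 — Component impedances:
  R: Z = R = 330 Ω
  L: Z = jωL = j·2457·0.1 = 0 + j245.7 Ω
  C: Z = 1/(jωC) = -j/(ω·C) = 0 - j1357 Ω
Step 3 — Series combination: Z_total = R + L + C = 330 - j1111 Ω = 1159∠-73.5° Ω.
Step 4 — Source phasor: V = 7.24∠-60.7° V = 3.543 - j6.314 V.
Step 5 — Current: I = V / Z = 0.006092 + j0.001379 A = 0.006246∠12.8° A.
Step 6 — Complex power: S = V·I* = 0.01287 - j0.04335 VA.
Step 7 — Real power: P = Re(S) = 0.01287 W.
Step 8 — Reactive power: Q = Im(S) = -0.04335 VAR.
Step 9 — Apparent power: |S| = 0.04522 VA.
Step 10 — Power factor: PF = P/|S| = 0.2847 (leading).

(a) P = 0.01287 W  (b) Q = -0.04335 VAR  (c) S = 0.04522 VA  (d) PF = 0.2847 (leading)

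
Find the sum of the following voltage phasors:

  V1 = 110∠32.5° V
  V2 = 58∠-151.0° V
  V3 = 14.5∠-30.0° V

Step 1 — Convert each phasor to rectangular form:
  V1 = 110·(cos(32.5°) + j·sin(32.5°)) = 92.77 + j59.1 V
  V2 = 58·(cos(-151.0°) + j·sin(-151.0°)) = -50.73 - j28.12 V
  V3 = 14.5·(cos(-30.0°) + j·sin(-30.0°)) = 12.56 - j7.25 V
Step 2 — Sum components: V_total = 54.6 + j23.73 V.
Step 3 — Convert to polar: |V_total| = 59.54 V, ∠V_total = 23.5°.

V_total = 59.54∠23.5° V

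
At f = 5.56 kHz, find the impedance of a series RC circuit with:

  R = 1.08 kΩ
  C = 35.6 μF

Step 1 — Angular frequency: ω = 2π·f = 2π·5560 = 3.493e+04 rad/s.
Step 2 — Component impedances:
  R: Z = R = 1080 Ω
  C: Z = 1/(jωC) = -j/(ω·C) = 0 - j0.8041 Ω
Step 3 — Series combination: Z_total = R + C = 1080 - j0.8041 Ω = 1080∠-0.0° Ω.

Z = 1080 - j0.8041 Ω = 1080∠-0.0° Ω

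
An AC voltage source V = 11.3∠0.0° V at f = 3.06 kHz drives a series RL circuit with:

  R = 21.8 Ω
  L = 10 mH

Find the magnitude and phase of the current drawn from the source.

Step 1 — Angular frequency: ω = 2π·f = 2π·3060 = 1.923e+04 rad/s.
Step 2 — Component impedances:
  R: Z = R = 21.8 Ω
  L: Z = jωL = j·1.923e+04·0.01 = 0 + j192.3 Ω
Step 3 — Series combination: Z_total = R + L = 21.8 + j192.3 Ω = 193.5∠83.5° Ω.
Step 4 — Source phasor: V = 11.3∠0.0° V = 11.3 V.
Step 5 — Ohm's law: I = V / Z_total = (11.3) / (21.8 + j192.3) = 0.006579 - j0.05803 A.
Step 6 — Convert to polar: |I| = 0.0584 A, ∠I = -83.5°.

I = 0.0584∠-83.5° A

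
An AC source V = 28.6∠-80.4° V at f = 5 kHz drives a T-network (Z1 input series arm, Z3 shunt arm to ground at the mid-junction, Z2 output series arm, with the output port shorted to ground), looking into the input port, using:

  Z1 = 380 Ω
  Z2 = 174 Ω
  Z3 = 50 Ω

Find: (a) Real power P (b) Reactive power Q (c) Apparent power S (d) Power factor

Step 1 — Angular frequency: ω = 2π·f = 2π·5000 = 3.142e+04 rad/s.
Step 2 — Component impedances:
  Z1: Z = R = 380 Ω
  Z2: Z = R = 174 Ω
  Z3: Z = R = 50 Ω
Step 3 — With the output port shorted to ground, the output series arm Z2 runs from the junction to ground; the shunt arm Z3 also runs from the junction to ground. They appear in parallel: Z3 || Z2 = 38.84 Ω.
Step 4 — Series with input arm Z1: Z_in = Z1 + (Z3 || Z2) = 418.8 Ω = 418.8∠0.0° Ω.
Step 5 — Source phasor: V = 28.6∠-80.4° V = 4.77 - j28.2 V.
Step 6 — Current: I = V / Z = 0.01139 - j0.06733 A = 0.06828∠-80.4° A.
Step 7 — Complex power: S = V·I* = 1.953 VA.
Step 8 — Real power: P = Re(S) = 1.953 W.
Step 9 — Reactive power: Q = Im(S) = 0 VAR.
Step 10 — Apparent power: |S| = 1.953 VA.
Step 11 — Power factor: PF = P/|S| = 1 (unity).

(a) P = 1.953 W  (b) Q = 0 VAR  (c) S = 1.953 VA  (d) PF = 1 (unity)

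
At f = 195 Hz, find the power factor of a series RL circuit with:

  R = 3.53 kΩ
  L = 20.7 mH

Step 1 — Angular frequency: ω = 2π·f = 2π·195 = 1225 rad/s.
Step 2 — Component impedances:
  R: Z = R = 3530 Ω
  L: Z = jωL = j·1225·0.0207 = 0 + j25.36 Ω
Step 3 — Series combination: Z_total = R + L = 3530 + j25.36 Ω = 3530∠0.4° Ω.
Step 4 — Power factor: PF = cos(φ) = Re(Z)/|Z| = 3530/3530 = 1.
Step 5 — Type: Im(Z) = 25.36 ⇒ lagging (phase φ = 0.4°).

PF = 1 (lagging, φ = 0.4°)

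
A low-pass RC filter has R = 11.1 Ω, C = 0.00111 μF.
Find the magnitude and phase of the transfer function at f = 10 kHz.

Step 1 — Angular frequency: ω = 2π·1e+04 = 6.283e+04 rad/s.
Step 2 — Transfer function: H(jω) = 1/(1 + jωRC).
Step 3 — Denominator: 1 + jωRC = 1 + j·6.283e+04·11.1·1.11e-09 = 1 + j0.0007742.
Step 4 — H = 1 - j0.0007742.
Step 5 — Magnitude: |H| = 1 (-0.0 dB); phase: φ = -0.0°.

|H| = 1 (-0.0 dB), φ = -0.0°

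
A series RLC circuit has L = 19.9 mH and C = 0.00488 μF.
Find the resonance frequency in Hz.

Step 1 — Resonance condition Im(Z)=0 gives ω₀ = 1/√(LC).
Step 2 — ω₀ = 1/√(0.0199·4.88e-09) = 1.015e+05 rad/s.
Step 3 — f₀ = ω₀/(2π) = 1.615e+04 Hz.

f₀ = 1.615e+04 Hz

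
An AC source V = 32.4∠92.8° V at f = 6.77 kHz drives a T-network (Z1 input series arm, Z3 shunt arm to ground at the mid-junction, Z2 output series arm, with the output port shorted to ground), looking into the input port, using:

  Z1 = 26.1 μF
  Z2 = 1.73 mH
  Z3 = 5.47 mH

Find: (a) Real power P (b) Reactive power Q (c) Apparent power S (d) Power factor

Step 1 — Angular frequency: ω = 2π·f = 2π·6770 = 4.254e+04 rad/s.
Step 2 — Component impedances:
  Z1: Z = 1/(jωC) = -j/(ω·C) = 0 - j0.9007 Ω
  Z2: Z = jωL = j·4.254e+04·0.00173 = 0 + j73.59 Ω
  Z3: Z = jωL = j·4.254e+04·0.00547 = 0 + j232.7 Ω
Step 3 — With the output port shorted to ground, the output series arm Z2 runs from the junction to ground; the shunt arm Z3 also runs from the junction to ground. They appear in parallel: Z3 || Z2 = 0 + j55.91 Ω.
Step 4 — Series with input arm Z1: Z_in = Z1 + (Z3 || Z2) = 0 + j55.01 Ω = 55.01∠90.0° Ω.
Step 5 — Source phasor: V = 32.4∠92.8° V = -1.583 + j32.36 V.
Step 6 — Current: I = V / Z = 0.5883 + j0.02877 A = 0.589∠2.8° A.
Step 7 — Complex power: S = V·I* = 0 + j19.08 VA.
Step 8 — Real power: P = Re(S) = 0 W.
Step 9 — Reactive power: Q = Im(S) = 19.08 VAR.
Step 10 — Apparent power: |S| = 19.08 VA.
Step 11 — Power factor: PF = P/|S| = 0 (lagging).

(a) P = 0 W  (b) Q = 19.08 VAR  (c) S = 19.08 VA  (d) PF = 0 (lagging)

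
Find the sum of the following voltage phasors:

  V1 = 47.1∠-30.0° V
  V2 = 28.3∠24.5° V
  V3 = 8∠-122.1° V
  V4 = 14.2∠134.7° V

Step 1 — Convert each phasor to rectangular form:
  V1 = 47.1·(cos(-30.0°) + j·sin(-30.0°)) = 40.79 - j23.55 V
  V2 = 28.3·(cos(24.5°) + j·sin(24.5°)) = 25.75 + j11.74 V
  V3 = 8·(cos(-122.1°) + j·sin(-122.1°)) = -4.251 - j6.777 V
  V4 = 14.2·(cos(134.7°) + j·sin(134.7°)) = -9.988 + j10.09 V
Step 2 — Sum components: V_total = 52.3 - j8.498 V.
Step 3 — Convert to polar: |V_total| = 52.99 V, ∠V_total = -9.2°.

V_total = 52.99∠-9.2° V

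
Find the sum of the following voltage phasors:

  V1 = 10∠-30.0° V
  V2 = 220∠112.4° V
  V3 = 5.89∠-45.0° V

Step 1 — Convert each phasor to rectangular form:
  V1 = 10·(cos(-30.0°) + j·sin(-30.0°)) = 8.66 - j5 V
  V2 = 220·(cos(112.4°) + j·sin(112.4°)) = -83.84 + j203.4 V
  V3 = 5.89·(cos(-45.0°) + j·sin(-45.0°)) = 4.165 - j4.165 V
Step 2 — Sum components: V_total = -71.01 + j194.2 V.
Step 3 — Convert to polar: |V_total| = 206.8 V, ∠V_total = 110.1°.

V_total = 206.8∠110.1° V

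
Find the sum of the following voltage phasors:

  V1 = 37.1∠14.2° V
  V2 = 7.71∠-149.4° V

Step 1 — Convert each phasor to rectangular form:
  V1 = 37.1·(cos(14.2°) + j·sin(14.2°)) = 35.97 + j9.101 V
  V2 = 7.71·(cos(-149.4°) + j·sin(-149.4°)) = -6.636 - j3.925 V
Step 2 — Sum components: V_total = 29.33 + j5.176 V.
Step 3 — Convert to polar: |V_total| = 29.78 V, ∠V_total = 10.0°.

V_total = 29.78∠10.0° V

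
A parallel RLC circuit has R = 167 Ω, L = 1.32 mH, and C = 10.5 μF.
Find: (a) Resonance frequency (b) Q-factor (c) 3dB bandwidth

Step 1 — Resonance: ω₀ = 1/√(LC) = 1/√(0.00132·1.05e-05) = 8494 rad/s.
Step 2 — f₀ = ω₀/(2π) = 1352 Hz.
Step 3 — Parallel Q: Q = R/(ω₀L) = 167/(8494·0.00132) = 14.89.
Step 4 — Bandwidth: Δω = ω₀/Q = 570.3 rad/s; BW = Δω/(2π) = 90.76 Hz.

(a) f₀ = 1352 Hz  (b) Q = 14.89  (c) BW = 90.76 Hz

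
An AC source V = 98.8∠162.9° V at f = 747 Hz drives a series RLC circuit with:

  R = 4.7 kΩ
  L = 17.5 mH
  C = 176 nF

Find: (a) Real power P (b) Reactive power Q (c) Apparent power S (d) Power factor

Step 1 — Angular frequency: ω = 2π·f = 2π·747 = 4694 rad/s.
Step 2 — Component impedances:
  R: Z = R = 4700 Ω
  L: Z = jωL = j·4694·0.0175 = 0 + j82.14 Ω
  C: Z = 1/(jωC) = -j/(ω·C) = 0 - j1211 Ω
Step 3 — Series combination: Z_total = R + L + C = 4700 - j1128 Ω = 4834∠-13.5° Ω.
Step 4 — Source phasor: V = 98.8∠162.9° V = -94.43 + j29.05 V.
Step 5 — Current: I = V / Z = -0.0204 + j0.001283 A = 0.02044∠176.4° A.
Step 6 — Complex power: S = V·I* = 1.964 - j0.4715 VA.
Step 7 — Real power: P = Re(S) = 1.964 W.
Step 8 — Reactive power: Q = Im(S) = -0.4715 VAR.
Step 9 — Apparent power: |S| = 2.02 VA.
Step 10 — Power factor: PF = P/|S| = 0.9724 (leading).

(a) P = 1.964 W  (b) Q = -0.4715 VAR  (c) S = 2.02 VA  (d) PF = 0.9724 (leading)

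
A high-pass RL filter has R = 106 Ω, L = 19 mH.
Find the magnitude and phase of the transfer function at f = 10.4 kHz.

Step 1 — Angular frequency: ω = 2π·1.04e+04 = 6.535e+04 rad/s.
Step 2 — Transfer function: H(jω) = jωL/(R + jωL).
Step 3 — Numerator jωL = j·1242; denominator R + jωL = 106 + j1242.
Step 4 — H = 0.9928 + j0.08476.
Step 5 — Magnitude: |H| = 0.9964 (-0.0 dB); phase: φ = 4.9°.

|H| = 0.9964 (-0.0 dB), φ = 4.9°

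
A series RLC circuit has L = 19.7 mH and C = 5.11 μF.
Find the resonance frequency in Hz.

Step 1 — Resonance condition Im(Z)=0 gives ω₀ = 1/√(LC).
Step 2 — ω₀ = 1/√(0.0197·5.11e-06) = 3152 rad/s.
Step 3 — f₀ = ω₀/(2π) = 501.6 Hz.

f₀ = 501.6 Hz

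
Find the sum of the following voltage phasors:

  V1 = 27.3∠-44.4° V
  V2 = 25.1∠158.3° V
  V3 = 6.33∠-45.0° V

Step 1 — Convert each phasor to rectangular form:
  V1 = 27.3·(cos(-44.4°) + j·sin(-44.4°)) = 19.51 - j19.1 V
  V2 = 25.1·(cos(158.3°) + j·sin(158.3°)) = -23.32 + j9.281 V
  V3 = 6.33·(cos(-45.0°) + j·sin(-45.0°)) = 4.476 - j4.476 V
Step 2 — Sum components: V_total = 0.6599 - j14.3 V.
Step 3 — Convert to polar: |V_total| = 14.31 V, ∠V_total = -87.4°.

V_total = 14.31∠-87.4° V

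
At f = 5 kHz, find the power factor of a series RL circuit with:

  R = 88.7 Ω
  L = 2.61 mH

Step 1 — Angular frequency: ω = 2π·f = 2π·5000 = 3.142e+04 rad/s.
Step 2 — Component impedances:
  R: Z = R = 88.7 Ω
  L: Z = jωL = j·3.142e+04·0.00261 = 0 + j82 Ω
Step 3 — Series combination: Z_total = R + L = 88.7 + j82 Ω = 120.8∠42.8° Ω.
Step 4 — Power factor: PF = cos(φ) = Re(Z)/|Z| = 88.7/120.8 = 0.7343.
Step 5 — Type: Im(Z) = 82 ⇒ lagging (phase φ = 42.8°).

PF = 0.7343 (lagging, φ = 42.8°)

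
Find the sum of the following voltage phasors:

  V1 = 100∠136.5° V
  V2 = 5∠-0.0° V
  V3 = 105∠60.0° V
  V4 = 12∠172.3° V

Step 1 — Convert each phasor to rectangular form:
  V1 = 100·(cos(136.5°) + j·sin(136.5°)) = -72.54 + j68.84 V
  V2 = 5·(cos(-0.0°) + j·sin(-0.0°)) = 5 V
  V3 = 105·(cos(60.0°) + j·sin(60.0°)) = 52.5 + j90.93 V
  V4 = 12·(cos(172.3°) + j·sin(172.3°)) = -11.89 + j1.608 V
Step 2 — Sum components: V_total = -26.93 + j161.4 V.
Step 3 — Convert to polar: |V_total| = 163.6 V, ∠V_total = 99.5°.

V_total = 163.6∠99.5° V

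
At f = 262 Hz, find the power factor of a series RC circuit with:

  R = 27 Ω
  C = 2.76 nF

Step 1 — Angular frequency: ω = 2π·f = 2π·262 = 1646 rad/s.
Step 2 — Component impedances:
  R: Z = R = 27 Ω
  C: Z = 1/(jωC) = -j/(ω·C) = 0 - j2.201e+05 Ω
Step 3 — Series combination: Z_total = R + C = 27 - j2.201e+05 Ω = 2.201e+05∠-90.0° Ω.
Step 4 — Power factor: PF = cos(φ) = Re(Z)/|Z| = 27/2.201e+05 = 0.0001227.
Step 5 — Type: Im(Z) = -2.201e+05 ⇒ leading (phase φ = -90.0°).

PF = 0.0001227 (leading, φ = -90.0°)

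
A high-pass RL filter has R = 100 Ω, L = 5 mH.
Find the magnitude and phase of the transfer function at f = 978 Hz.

Step 1 — Angular frequency: ω = 2π·978 = 6145 rad/s.
Step 2 — Transfer function: H(jω) = jωL/(R + jωL).
Step 3 — Numerator jωL = j·30.72; denominator R + jωL = 100 + j30.72.
Step 4 — H = 0.08626 + j0.2807.
Step 5 — Magnitude: |H| = 0.2937 (-10.6 dB); phase: φ = 72.9°.

|H| = 0.2937 (-10.6 dB), φ = 72.9°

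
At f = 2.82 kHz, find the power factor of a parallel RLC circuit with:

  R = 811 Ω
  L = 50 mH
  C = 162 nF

Step 1 — Angular frequency: ω = 2π·f = 2π·2820 = 1.772e+04 rad/s.
Step 2 — Component impedances:
  R: Z = R = 811 Ω
  L: Z = jωL = j·1.772e+04·0.05 = 0 + j885.9 Ω
  C: Z = 1/(jωC) = -j/(ω·C) = 0 - j348.4 Ω
Step 3 — Parallel combination: 1/Z_total = 1/R + 1/L + 1/C; Z_total = 270.8 - j382.5 Ω = 468.6∠-54.7° Ω.
Step 4 — Power factor: PF = cos(φ) = Re(Z)/|Z| = 270.78/468.61 = 0.5778.
Step 5 — Type: Im(Z) = -382.5 ⇒ leading (phase φ = -54.7°).

PF = 0.5778 (leading, φ = -54.7°)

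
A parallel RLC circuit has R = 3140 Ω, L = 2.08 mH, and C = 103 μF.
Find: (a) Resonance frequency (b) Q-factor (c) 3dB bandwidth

Step 1 — Resonance: ω₀ = 1/√(LC) = 1/√(0.00208·0.000103) = 2160 rad/s.
Step 2 — f₀ = ω₀/(2π) = 343.9 Hz.
Step 3 — Parallel Q: Q = R/(ω₀L) = 3140/(2160·0.00208) = 698.7.
Step 4 — Bandwidth: Δω = ω₀/Q = 3.092 rad/s; BW = Δω/(2π) = 0.4921 Hz.

(a) f₀ = 343.9 Hz  (b) Q = 698.7  (c) BW = 0.4921 Hz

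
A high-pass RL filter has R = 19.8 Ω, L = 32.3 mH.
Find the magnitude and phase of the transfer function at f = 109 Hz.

Step 1 — Angular frequency: ω = 2π·109 = 684.9 rad/s.
Step 2 — Transfer function: H(jω) = jωL/(R + jωL).
Step 3 — Numerator jωL = j·22.12; denominator R + jωL = 19.8 + j22.12.
Step 4 — H = 0.5552 + j0.4969.
Step 5 — Magnitude: |H| = 0.7451 (-2.6 dB); phase: φ = 41.8°.

|H| = 0.7451 (-2.6 dB), φ = 41.8°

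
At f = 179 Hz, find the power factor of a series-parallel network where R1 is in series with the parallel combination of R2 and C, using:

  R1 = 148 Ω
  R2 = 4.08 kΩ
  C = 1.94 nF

Step 1 — Angular frequency: ω = 2π·f = 2π·179 = 1125 rad/s.
Step 2 — Component impedances:
  R1: Z = R = 148 Ω
  R2: Z = R = 4080 Ω
  C: Z = 1/(jωC) = -j/(ω·C) = 0 - j4.583e+05 Ω
Step 3 — Parallel branch: R2 || C = 1/(1/R2 + 1/C) = 4080 - j36.32 Ω.
Step 4 — Series with R1: Z_total = R1 + (R2 || C) = 4228 - j36.32 Ω = 4228∠-0.5° Ω.
Step 5 — Power factor: PF = cos(φ) = Re(Z)/|Z| = 4228/4228 = 1.
Step 6 — Type: Im(Z) = -36.32 ⇒ leading (phase φ = -0.5°).

PF = 1 (leading, φ = -0.5°)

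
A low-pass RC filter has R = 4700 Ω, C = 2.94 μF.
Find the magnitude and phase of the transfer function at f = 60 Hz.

Step 1 — Angular frequency: ω = 2π·60 = 377 rad/s.
Step 2 — Transfer function: H(jω) = 1/(1 + jωRC).
Step 3 — Denominator: 1 + jωRC = 1 + j·377·4700·2.94e-06 = 1 + j5.209.
Step 4 — H = 0.03554 - j0.1851.
Step 5 — Magnitude: |H| = 0.1885 (-14.5 dB); phase: φ = -79.1°.

|H| = 0.1885 (-14.5 dB), φ = -79.1°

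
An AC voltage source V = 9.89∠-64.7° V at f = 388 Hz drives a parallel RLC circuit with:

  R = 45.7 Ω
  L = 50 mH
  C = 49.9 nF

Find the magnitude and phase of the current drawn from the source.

Step 1 — Angular frequency: ω = 2π·f = 2π·388 = 2438 rad/s.
Step 2 — Component impedances:
  R: Z = R = 45.7 Ω
  L: Z = jωL = j·2438·0.05 = 0 + j121.9 Ω
  C: Z = 1/(jωC) = -j/(ω·C) = 0 - j8220 Ω
Step 3 — Parallel combination: 1/Z_total = 1/R + 1/L + 1/C; Z_total = 40.21 + j14.85 Ω = 42.87∠20.3° Ω.
Step 4 — Source phasor: V = 9.89∠-64.7° V = 4.227 - j8.941 V.
Step 5 — Ohm's law: I = V / Z_total = (4.227 - j8.941) / (40.21 + j14.85) = 0.02022 - j0.2298 A.
Step 6 — Convert to polar: |I| = 0.2307 A, ∠I = -85.0°.

I = 0.2307∠-85.0° A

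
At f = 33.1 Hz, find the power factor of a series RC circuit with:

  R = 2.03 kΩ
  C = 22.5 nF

Step 1 — Angular frequency: ω = 2π·f = 2π·33.1 = 208 rad/s.
Step 2 — Component impedances:
  R: Z = R = 2030 Ω
  C: Z = 1/(jωC) = -j/(ω·C) = 0 - j2.137e+05 Ω
Step 3 — Series combination: Z_total = R + C = 2030 - j2.137e+05 Ω = 2.137e+05∠-89.5° Ω.
Step 4 — Power factor: PF = cos(φ) = Re(Z)/|Z| = 2030/2.137e+05 = 0.009499.
Step 5 — Type: Im(Z) = -2.137e+05 ⇒ leading (phase φ = -89.5°).

PF = 0.009499 (leading, φ = -89.5°)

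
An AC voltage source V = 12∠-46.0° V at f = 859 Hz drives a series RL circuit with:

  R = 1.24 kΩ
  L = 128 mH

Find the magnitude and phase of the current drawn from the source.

Step 1 — Angular frequency: ω = 2π·f = 2π·859 = 5397 rad/s.
Step 2 — Component impedances:
  R: Z = R = 1240 Ω
  L: Z = jωL = j·5397·0.128 = 0 + j690.8 Ω
Step 3 — Series combination: Z_total = R + L = 1240 + j690.8 Ω = 1419∠29.1° Ω.
Step 4 — Source phasor: V = 12∠-46.0° V = 8.336 - j8.632 V.
Step 5 — Ohm's law: I = V / Z_total = (8.336 - j8.632) / (1240 + j690.8) = 0.00217 - j0.008171 A.
Step 6 — Convert to polar: |I| = 0.008454 A, ∠I = -75.1°.

I = 0.008454∠-75.1° A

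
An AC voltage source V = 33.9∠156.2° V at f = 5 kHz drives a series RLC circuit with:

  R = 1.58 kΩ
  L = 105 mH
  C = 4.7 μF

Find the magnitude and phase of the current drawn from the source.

Step 1 — Angular frequency: ω = 2π·f = 2π·5000 = 3.142e+04 rad/s.
Step 2 — Component impedances:
  R: Z = R = 1580 Ω
  L: Z = jωL = j·3.142e+04·0.105 = 0 + j3299 Ω
  C: Z = 1/(jωC) = -j/(ω·C) = 0 - j6.773 Ω
Step 3 — Series combination: Z_total = R + L + C = 1580 + j3292 Ω = 3651∠64.4° Ω.
Step 4 — Source phasor: V = 33.9∠156.2° V = -31.02 + j13.68 V.
Step 5 — Ohm's law: I = V / Z_total = (-31.02 + j13.68) / (1580 + j3292) = -0.000298 + j0.009279 A.
Step 6 — Convert to polar: |I| = 0.009284 A, ∠I = 91.8°.

I = 0.009284∠91.8° A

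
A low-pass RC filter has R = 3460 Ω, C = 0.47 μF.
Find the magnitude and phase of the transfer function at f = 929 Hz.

Step 1 — Angular frequency: ω = 2π·929 = 5837 rad/s.
Step 2 — Transfer function: H(jω) = 1/(1 + jωRC).
Step 3 — Denominator: 1 + jωRC = 1 + j·5837·3460·4.7e-07 = 1 + j9.492.
Step 4 — H = 0.01098 - j0.1042.
Step 5 — Magnitude: |H| = 0.1048 (-19.6 dB); phase: φ = -84.0°.

|H| = 0.1048 (-19.6 dB), φ = -84.0°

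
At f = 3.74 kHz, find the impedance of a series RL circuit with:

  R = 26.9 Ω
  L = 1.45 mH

Step 1 — Angular frequency: ω = 2π·f = 2π·3740 = 2.35e+04 rad/s.
Step 2 — Component impedances:
  R: Z = R = 26.9 Ω
  L: Z = jωL = j·2.35e+04·0.00145 = 0 + j34.07 Ω
Step 3 — Series combination: Z_total = R + L = 26.9 + j34.07 Ω = 43.41∠51.7° Ω.

Z = 26.9 + j34.07 Ω = 43.41∠51.7° Ω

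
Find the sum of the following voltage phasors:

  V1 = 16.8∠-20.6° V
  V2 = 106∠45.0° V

Step 1 — Convert each phasor to rectangular form:
  V1 = 16.8·(cos(-20.6°) + j·sin(-20.6°)) = 15.73 - j5.911 V
  V2 = 106·(cos(45.0°) + j·sin(45.0°)) = 74.95 + j74.95 V
Step 2 — Sum components: V_total = 90.68 + j69.04 V.
Step 3 — Convert to polar: |V_total| = 114 V, ∠V_total = 37.3°.

V_total = 114∠37.3° V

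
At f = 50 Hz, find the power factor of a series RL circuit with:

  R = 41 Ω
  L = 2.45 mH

Step 1 — Angular frequency: ω = 2π·f = 2π·50 = 314.2 rad/s.
Step 2 — Component impedances:
  R: Z = R = 41 Ω
  L: Z = jωL = j·314.2·0.00245 = 0 + j0.7697 Ω
Step 3 — Series combination: Z_total = R + L = 41 + j0.7697 Ω = 41.01∠1.1° Ω.
Step 4 — Power factor: PF = cos(φ) = Re(Z)/|Z| = 41/41.01 = 0.9998.
Step 5 — Type: Im(Z) = 0.7697 ⇒ lagging (phase φ = 1.1°).

PF = 0.9998 (lagging, φ = 1.1°)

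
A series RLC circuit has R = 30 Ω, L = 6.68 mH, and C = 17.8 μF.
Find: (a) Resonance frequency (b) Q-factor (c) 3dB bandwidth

Step 1 — Resonance condition Im(Z)=0 gives ω₀ = 1/√(LC).
Step 2 — ω₀ = 1/√(0.00668·1.78e-05) = 2900 rad/s.
Step 3 — f₀ = ω₀/(2π) = 461.6 Hz.
Step 4 — Series Q: Q = ω₀L/R = 2900·0.00668/30 = 0.6457.
Step 5 — 3dB bandwidth: Δω = ω₀/Q = 4491 rad/s; BW = Δω/(2π) = 714.8 Hz.

(a) f₀ = 461.6 Hz  (b) Q = 0.6457  (c) BW = 714.8 Hz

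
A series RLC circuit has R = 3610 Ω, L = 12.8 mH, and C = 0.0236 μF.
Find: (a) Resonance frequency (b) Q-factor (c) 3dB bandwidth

Step 1 — Resonance condition Im(Z)=0 gives ω₀ = 1/√(LC).
Step 2 — ω₀ = 1/√(0.0128·2.36e-08) = 5.754e+04 rad/s.
Step 3 — f₀ = ω₀/(2π) = 9157 Hz.
Step 4 — Series Q: Q = ω₀L/R = 5.754e+04·0.0128/3610 = 0.204.
Step 5 — 3dB bandwidth: Δω = ω₀/Q = 2.82e+05 rad/s; BW = Δω/(2π) = 4.489e+04 Hz.

(a) f₀ = 9157 Hz  (b) Q = 0.204  (c) BW = 4.489e+04 Hz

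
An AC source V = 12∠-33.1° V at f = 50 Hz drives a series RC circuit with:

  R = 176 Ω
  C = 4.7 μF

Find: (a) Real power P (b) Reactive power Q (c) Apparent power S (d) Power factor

Step 1 — Angular frequency: ω = 2π·f = 2π·50 = 314.2 rad/s.
Step 2 — Component impedances:
  R: Z = R = 176 Ω
  C: Z = 1/(jωC) = -j/(ω·C) = 0 - j677.3 Ω
Step 3 — Series combination: Z_total = R + C = 176 - j677.3 Ω = 699.8∠-75.4° Ω.
Step 4 — Source phasor: V = 12∠-33.1° V = 10.05 - j6.553 V.
Step 5 — Current: I = V / Z = 0.01268 + j0.01155 A = 0.01715∠42.3° A.
Step 6 — Complex power: S = V·I* = 0.05176 - j0.1992 VA.
Step 7 — Real power: P = Re(S) = 0.05176 W.
Step 8 — Reactive power: Q = Im(S) = -0.1992 VAR.
Step 9 — Apparent power: |S| = 0.2058 VA.
Step 10 — Power factor: PF = P/|S| = 0.2515 (leading).

(a) P = 0.05176 W  (b) Q = -0.1992 VAR  (c) S = 0.2058 VA  (d) PF = 0.2515 (leading)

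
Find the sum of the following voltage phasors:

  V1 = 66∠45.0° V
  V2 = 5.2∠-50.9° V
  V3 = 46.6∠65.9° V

Step 1 — Convert each phasor to rectangular form:
  V1 = 66·(cos(45.0°) + j·sin(45.0°)) = 46.67 + j46.67 V
  V2 = 5.2·(cos(-50.9°) + j·sin(-50.9°)) = 3.28 - j4.035 V
  V3 = 46.6·(cos(65.9°) + j·sin(65.9°)) = 19.03 + j42.54 V
Step 2 — Sum components: V_total = 68.98 + j85.17 V.
Step 3 — Convert to polar: |V_total| = 109.6 V, ∠V_total = 51.0°.

V_total = 109.6∠51.0° V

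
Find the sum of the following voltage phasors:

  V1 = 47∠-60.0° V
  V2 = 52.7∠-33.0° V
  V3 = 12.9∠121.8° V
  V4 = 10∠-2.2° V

Step 1 — Convert each phasor to rectangular form:
  V1 = 47·(cos(-60.0°) + j·sin(-60.0°)) = 23.5 - j40.7 V
  V2 = 52.7·(cos(-33.0°) + j·sin(-33.0°)) = 44.2 - j28.7 V
  V3 = 12.9·(cos(121.8°) + j·sin(121.8°)) = -6.798 + j10.96 V
  V4 = 10·(cos(-2.2°) + j·sin(-2.2°)) = 9.993 - j0.3839 V
Step 2 — Sum components: V_total = 70.89 - j58.83 V.
Step 3 — Convert to polar: |V_total| = 92.12 V, ∠V_total = -39.7°.

V_total = 92.12∠-39.7° V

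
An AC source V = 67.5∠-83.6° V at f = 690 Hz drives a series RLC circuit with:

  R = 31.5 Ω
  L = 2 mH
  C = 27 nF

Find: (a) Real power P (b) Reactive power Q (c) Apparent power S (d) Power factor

Step 1 — Angular frequency: ω = 2π·f = 2π·690 = 4335 rad/s.
Step 2 — Component impedances:
  R: Z = R = 31.5 Ω
  L: Z = jωL = j·4335·0.002 = 0 + j8.671 Ω
  C: Z = 1/(jωC) = -j/(ω·C) = 0 - j8543 Ω
Step 3 — Series combination: Z_total = R + L + C = 31.5 - j8534 Ω = 8534∠-89.8° Ω.
Step 4 — Source phasor: V = 67.5∠-83.6° V = 7.524 - j67.08 V.
Step 5 — Current: I = V / Z = 0.007863 + j0.0008526 A = 0.007909∠6.2° A.
Step 6 — Complex power: S = V·I* = 0.001971 - j0.5339 VA.
Step 7 — Real power: P = Re(S) = 0.001971 W.
Step 8 — Reactive power: Q = Im(S) = -0.5339 VAR.
Step 9 — Apparent power: |S| = 0.5339 VA.
Step 10 — Power factor: PF = P/|S| = 0.003691 (leading).

(a) P = 0.001971 W  (b) Q = -0.5339 VAR  (c) S = 0.5339 VA  (d) PF = 0.003691 (leading)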